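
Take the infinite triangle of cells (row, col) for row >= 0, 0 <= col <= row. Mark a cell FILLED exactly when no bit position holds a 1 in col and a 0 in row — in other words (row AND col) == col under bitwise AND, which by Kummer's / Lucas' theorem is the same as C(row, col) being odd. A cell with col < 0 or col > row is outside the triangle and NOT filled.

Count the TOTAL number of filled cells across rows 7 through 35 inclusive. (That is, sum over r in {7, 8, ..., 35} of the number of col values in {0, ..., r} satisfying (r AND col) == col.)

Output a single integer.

r7=111 pc3: +8 =8
r8=1000 pc1: +2 =10
r9=1001 pc2: +4 =14
r10=1010 pc2: +4 =18
r11=1011 pc3: +8 =26
r12=1100 pc2: +4 =30
r13=1101 pc3: +8 =38
r14=1110 pc3: +8 =46
r15=1111 pc4: +16 =62
r16=10000 pc1: +2 =64
r17=10001 pc2: +4 =68
r18=10010 pc2: +4 =72
r19=10011 pc3: +8 =80
r20=10100 pc2: +4 =84
r21=10101 pc3: +8 =92
r22=10110 pc3: +8 =100
r23=10111 pc4: +16 =116
r24=11000 pc2: +4 =120
r25=11001 pc3: +8 =128
r26=11010 pc3: +8 =136
r27=11011 pc4: +16 =152
r28=11100 pc3: +8 =160
r29=11101 pc4: +16 =176
r30=11110 pc4: +16 =192
r31=11111 pc5: +32 =224
r32=100000 pc1: +2 =226
r33=100001 pc2: +4 =230
r34=100010 pc2: +4 =234
r35=100011 pc3: +8 =242

Answer: 242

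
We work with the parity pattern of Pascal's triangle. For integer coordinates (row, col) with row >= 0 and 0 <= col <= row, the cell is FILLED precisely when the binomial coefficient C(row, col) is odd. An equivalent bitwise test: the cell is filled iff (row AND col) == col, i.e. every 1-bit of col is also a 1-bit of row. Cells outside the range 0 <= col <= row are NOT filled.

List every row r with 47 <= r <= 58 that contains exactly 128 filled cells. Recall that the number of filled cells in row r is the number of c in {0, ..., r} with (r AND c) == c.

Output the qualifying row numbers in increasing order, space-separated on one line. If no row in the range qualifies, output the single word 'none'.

Answer: none

Derivation:
Row r has 2^popcount(r) filled cells, so we need popcount(r) = log2(128) = 7.
Scan r = 47..58 and keep those with exactly 7 one-bits:
r=47=101111 popcount=5 -> skip
r=48=110000 popcount=2 -> skip
r=49=110001 popcount=3 -> skip
r=50=110010 popcount=3 -> skip
r=51=110011 popcount=4 -> skip
r=52=110100 popcount=3 -> skip
r=53=110101 popcount=4 -> skip
r=54=110110 popcount=4 -> skip
r=55=110111 popcount=5 -> skip
r=56=111000 popcount=3 -> skip
r=57=111001 popcount=4 -> skip
r=58=111010 popcount=4 -> skip
Kept rows: none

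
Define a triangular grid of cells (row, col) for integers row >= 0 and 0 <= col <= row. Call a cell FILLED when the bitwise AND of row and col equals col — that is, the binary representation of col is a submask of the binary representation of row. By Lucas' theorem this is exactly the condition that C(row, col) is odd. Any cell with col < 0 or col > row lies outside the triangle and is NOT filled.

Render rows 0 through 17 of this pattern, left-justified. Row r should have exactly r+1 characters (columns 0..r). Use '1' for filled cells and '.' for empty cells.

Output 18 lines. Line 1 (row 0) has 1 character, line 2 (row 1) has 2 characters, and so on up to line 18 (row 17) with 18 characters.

r0=0: 1
r1=1: 11
r2=10: 1.1
r3=11: 1111
r4=100: 1...1
r5=101: 11..11
r6=110: 1.1.1.1
r7=111: 11111111
r8=1000: 1.......1
r9=1001: 11......11
r10=1010: 1.1.....1.1
r11=1011: 1111....1111
r12=1100: 1...1...1...1
r13=1101: 11..11..11..11
r14=1110: 1.1.1.1.1.1.1.1
r15=1111: 1111111111111111
r16=10000: 1...............1
r17=10001: 11..............11

Answer: 1
11
1.1
1111
1...1
11..11
1.1.1.1
11111111
1.......1
11......11
1.1.....1.1
1111....1111
1...1...1...1
11..11..11..11
1.1.1.1.1.1.1.1
1111111111111111
1...............1
11..............11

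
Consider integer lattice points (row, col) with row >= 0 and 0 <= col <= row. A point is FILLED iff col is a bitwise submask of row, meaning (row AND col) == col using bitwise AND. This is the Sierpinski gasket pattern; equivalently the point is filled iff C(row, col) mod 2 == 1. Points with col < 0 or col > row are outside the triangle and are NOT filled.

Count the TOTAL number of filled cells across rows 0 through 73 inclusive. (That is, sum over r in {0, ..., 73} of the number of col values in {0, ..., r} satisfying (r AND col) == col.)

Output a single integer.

Answer: 795

Derivation:
r0=0 pc0: +1 =1
r1=1 pc1: +2 =3
r2=10 pc1: +2 =5
r3=11 pc2: +4 =9
r4=100 pc1: +2 =11
r5=101 pc2: +4 =15
r6=110 pc2: +4 =19
r7=111 pc3: +8 =27
r8=1000 pc1: +2 =29
r9=1001 pc2: +4 =33
r10=1010 pc2: +4 =37
r11=1011 pc3: +8 =45
r12=1100 pc2: +4 =49
r13=1101 pc3: +8 =57
r14=1110 pc3: +8 =65
r15=1111 pc4: +16 =81
r16=10000 pc1: +2 =83
r17=10001 pc2: +4 =87
r18=10010 pc2: +4 =91
r19=10011 pc3: +8 =99
r20=10100 pc2: +4 =103
r21=10101 pc3: +8 =111
r22=10110 pc3: +8 =119
r23=10111 pc4: +16 =135
r24=11000 pc2: +4 =139
r25=11001 pc3: +8 =147
r26=11010 pc3: +8 =155
r27=11011 pc4: +16 =171
r28=11100 pc3: +8 =179
r29=11101 pc4: +16 =195
r30=11110 pc4: +16 =211
r31=11111 pc5: +32 =243
r32=100000 pc1: +2 =245
r33=100001 pc2: +4 =249
r34=100010 pc2: +4 =253
r35=100011 pc3: +8 =261
r36=100100 pc2: +4 =265
r37=100101 pc3: +8 =273
r38=100110 pc3: +8 =281
r39=100111 pc4: +16 =297
r40=101000 pc2: +4 =301
r41=101001 pc3: +8 =309
r42=101010 pc3: +8 =317
r43=101011 pc4: +16 =333
r44=101100 pc3: +8 =341
r45=101101 pc4: +16 =357
r46=101110 pc4: +16 =373
r47=101111 pc5: +32 =405
r48=110000 pc2: +4 =409
r49=110001 pc3: +8 =417
r50=110010 pc3: +8 =425
r51=110011 pc4: +16 =441
r52=110100 pc3: +8 =449
r53=110101 pc4: +16 =465
r54=110110 pc4: +16 =481
r55=110111 pc5: +32 =513
r56=111000 pc3: +8 =521
r57=111001 pc4: +16 =537
r58=111010 pc4: +16 =553
r59=111011 pc5: +32 =585
r60=111100 pc4: +16 =601
r61=111101 pc5: +32 =633
r62=111110 pc5: +32 =665
r63=111111 pc6: +64 =729
r64=1000000 pc1: +2 =731
r65=1000001 pc2: +4 =735
r66=1000010 pc2: +4 =739
r67=1000011 pc3: +8 =747
r68=1000100 pc2: +4 =751
r69=1000101 pc3: +8 =759
r70=1000110 pc3: +8 =767
r71=1000111 pc4: +16 =783
r72=1001000 pc2: +4 =787
r73=1001001 pc3: +8 =795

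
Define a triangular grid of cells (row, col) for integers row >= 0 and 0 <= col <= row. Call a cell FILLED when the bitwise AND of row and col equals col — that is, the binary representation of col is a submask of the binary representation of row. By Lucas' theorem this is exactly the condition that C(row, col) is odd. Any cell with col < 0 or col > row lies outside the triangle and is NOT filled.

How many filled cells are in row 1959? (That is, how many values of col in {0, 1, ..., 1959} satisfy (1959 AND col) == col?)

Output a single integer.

1959 in binary = 11110100111
popcount(1959) = number of 1-bits in 11110100111 = 8
A col c satisfies (1959 AND c) == c iff every set bit of c is also set in 1959; each of the 8 set bits of 1959 can independently be on or off in c.
count = 2^8 = 256

Answer: 256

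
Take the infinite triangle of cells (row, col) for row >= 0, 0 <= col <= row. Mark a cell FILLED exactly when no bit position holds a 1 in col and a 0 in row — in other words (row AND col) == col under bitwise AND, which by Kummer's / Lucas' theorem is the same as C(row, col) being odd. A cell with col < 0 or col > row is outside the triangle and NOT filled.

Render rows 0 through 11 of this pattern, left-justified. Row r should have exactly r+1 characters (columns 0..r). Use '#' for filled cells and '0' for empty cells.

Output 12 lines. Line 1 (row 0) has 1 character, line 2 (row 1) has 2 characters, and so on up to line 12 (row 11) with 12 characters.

r0=0: #
r1=1: ##
r2=10: #0#
r3=11: ####
r4=100: #000#
r5=101: ##00##
r6=110: #0#0#0#
r7=111: ########
r8=1000: #0000000#
r9=1001: ##000000##
r10=1010: #0#00000#0#
r11=1011: ####0000####

Answer: #
##
#0#
####
#000#
##00##
#0#0#0#
########
#0000000#
##000000##
#0#00000#0#
####0000####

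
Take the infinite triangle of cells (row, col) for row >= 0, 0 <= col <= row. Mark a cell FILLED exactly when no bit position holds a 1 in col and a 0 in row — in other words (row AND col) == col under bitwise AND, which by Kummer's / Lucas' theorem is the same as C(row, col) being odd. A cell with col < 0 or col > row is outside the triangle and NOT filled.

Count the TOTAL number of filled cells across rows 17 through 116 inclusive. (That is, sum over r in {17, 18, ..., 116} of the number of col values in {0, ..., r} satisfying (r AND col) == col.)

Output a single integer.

r17=10001 pc2: +4 =4
r18=10010 pc2: +4 =8
r19=10011 pc3: +8 =16
r20=10100 pc2: +4 =20
r21=10101 pc3: +8 =28
r22=10110 pc3: +8 =36
r23=10111 pc4: +16 =52
r24=11000 pc2: +4 =56
r25=11001 pc3: +8 =64
r26=11010 pc3: +8 =72
r27=11011 pc4: +16 =88
r28=11100 pc3: +8 =96
r29=11101 pc4: +16 =112
r30=11110 pc4: +16 =128
r31=11111 pc5: +32 =160
r32=100000 pc1: +2 =162
r33=100001 pc2: +4 =166
r34=100010 pc2: +4 =170
r35=100011 pc3: +8 =178
r36=100100 pc2: +4 =182
r37=100101 pc3: +8 =190
r38=100110 pc3: +8 =198
r39=100111 pc4: +16 =214
r40=101000 pc2: +4 =218
r41=101001 pc3: +8 =226
r42=101010 pc3: +8 =234
r43=101011 pc4: +16 =250
r44=101100 pc3: +8 =258
r45=101101 pc4: +16 =274
r46=101110 pc4: +16 =290
r47=101111 pc5: +32 =322
r48=110000 pc2: +4 =326
r49=110001 pc3: +8 =334
r50=110010 pc3: +8 =342
r51=110011 pc4: +16 =358
r52=110100 pc3: +8 =366
r53=110101 pc4: +16 =382
r54=110110 pc4: +16 =398
r55=110111 pc5: +32 =430
r56=111000 pc3: +8 =438
r57=111001 pc4: +16 =454
r58=111010 pc4: +16 =470
r59=111011 pc5: +32 =502
r60=111100 pc4: +16 =518
r61=111101 pc5: +32 =550
r62=111110 pc5: +32 =582
r63=111111 pc6: +64 =646
r64=1000000 pc1: +2 =648
r65=1000001 pc2: +4 =652
r66=1000010 pc2: +4 =656
r67=1000011 pc3: +8 =664
r68=1000100 pc2: +4 =668
r69=1000101 pc3: +8 =676
r70=1000110 pc3: +8 =684
r71=1000111 pc4: +16 =700
r72=1001000 pc2: +4 =704
r73=1001001 pc3: +8 =712
r74=1001010 pc3: +8 =720
r75=1001011 pc4: +16 =736
r76=1001100 pc3: +8 =744
r77=1001101 pc4: +16 =760
r78=1001110 pc4: +16 =776
r79=1001111 pc5: +32 =808
r80=1010000 pc2: +4 =812
r81=1010001 pc3: +8 =820
r82=1010010 pc3: +8 =828
r83=1010011 pc4: +16 =844
r84=1010100 pc3: +8 =852
r85=1010101 pc4: +16 =868
r86=1010110 pc4: +16 =884
r87=1010111 pc5: +32 =916
r88=1011000 pc3: +8 =924
r89=1011001 pc4: +16 =940
r90=1011010 pc4: +16 =956
r91=1011011 pc5: +32 =988
r92=1011100 pc4: +16 =1004
r93=1011101 pc5: +32 =1036
r94=1011110 pc5: +32 =1068
r95=1011111 pc6: +64 =1132
r96=1100000 pc2: +4 =1136
r97=1100001 pc3: +8 =1144
r98=1100010 pc3: +8 =1152
r99=1100011 pc4: +16 =1168
r100=1100100 pc3: +8 =1176
r101=1100101 pc4: +16 =1192
r102=1100110 pc4: +16 =1208
r103=1100111 pc5: +32 =1240
r104=1101000 pc3: +8 =1248
r105=1101001 pc4: +16 =1264
r106=1101010 pc4: +16 =1280
r107=1101011 pc5: +32 =1312
r108=1101100 pc4: +16 =1328
r109=1101101 pc5: +32 =1360
r110=1101110 pc5: +32 =1392
r111=1101111 pc6: +64 =1456
r112=1110000 pc3: +8 =1464
r113=1110001 pc4: +16 =1480
r114=1110010 pc4: +16 =1496
r115=1110011 pc5: +32 =1528
r116=1110100 pc4: +16 =1544

Answer: 1544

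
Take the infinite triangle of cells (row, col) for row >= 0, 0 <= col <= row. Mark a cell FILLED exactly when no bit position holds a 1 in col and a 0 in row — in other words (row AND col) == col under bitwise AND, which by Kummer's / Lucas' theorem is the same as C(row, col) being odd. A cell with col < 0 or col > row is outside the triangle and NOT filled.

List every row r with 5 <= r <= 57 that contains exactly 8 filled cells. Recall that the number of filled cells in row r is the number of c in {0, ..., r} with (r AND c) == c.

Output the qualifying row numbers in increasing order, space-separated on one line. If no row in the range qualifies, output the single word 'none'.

Answer: 7 11 13 14 19 21 22 25 26 28 35 37 38 41 42 44 49 50 52 56

Derivation:
Row r has 2^popcount(r) filled cells, so we need popcount(r) = log2(8) = 3.
Scan r = 5..57 and keep those with exactly 3 one-bits:
r=5=101 popcount=2 -> skip
r=6=110 popcount=2 -> skip
r=7=111 popcount=3 -> KEEP
r=8=1000 popcount=1 -> skip
r=9=1001 popcount=2 -> skip
r=10=1010 popcount=2 -> skip
r=11=1011 popcount=3 -> KEEP
r=12=1100 popcount=2 -> skip
r=13=1101 popcount=3 -> KEEP
r=14=1110 popcount=3 -> KEEP
r=15=1111 popcount=4 -> skip
r=16=10000 popcount=1 -> skip
r=17=10001 popcount=2 -> skip
r=18=10010 popcount=2 -> skip
r=19=10011 popcount=3 -> KEEP
r=20=10100 popcount=2 -> skip
r=21=10101 popcount=3 -> KEEP
r=22=10110 popcount=3 -> KEEP
r=23=10111 popcount=4 -> skip
r=24=11000 popcount=2 -> skip
r=25=11001 popcount=3 -> KEEP
r=26=11010 popcount=3 -> KEEP
r=27=11011 popcount=4 -> skip
r=28=11100 popcount=3 -> KEEP
r=29=11101 popcount=4 -> skip
r=30=11110 popcount=4 -> skip
r=31=11111 popcount=5 -> skip
r=32=100000 popcount=1 -> skip
r=33=100001 popcount=2 -> skip
r=34=100010 popcount=2 -> skip
r=35=100011 popcount=3 -> KEEP
r=36=100100 popcount=2 -> skip
r=37=100101 popcount=3 -> KEEP
r=38=100110 popcount=3 -> KEEP
r=39=100111 popcount=4 -> skip
r=40=101000 popcount=2 -> skip
r=41=101001 popcount=3 -> KEEP
r=42=101010 popcount=3 -> KEEP
r=43=101011 popcount=4 -> skip
r=44=101100 popcount=3 -> KEEP
r=45=101101 popcount=4 -> skip
r=46=101110 popcount=4 -> skip
r=47=101111 popcount=5 -> skip
r=48=110000 popcount=2 -> skip
r=49=110001 popcount=3 -> KEEP
r=50=110010 popcount=3 -> KEEP
r=51=110011 popcount=4 -> skip
r=52=110100 popcount=3 -> KEEP
r=53=110101 popcount=4 -> skip
r=54=110110 popcount=4 -> skip
r=55=110111 popcount=5 -> skip
r=56=111000 popcount=3 -> KEEP
r=57=111001 popcount=4 -> skip
Kept rows: 7 11 13 14 19 21 22 25 26 28 35 37 38 41 42 44 49 50 52 56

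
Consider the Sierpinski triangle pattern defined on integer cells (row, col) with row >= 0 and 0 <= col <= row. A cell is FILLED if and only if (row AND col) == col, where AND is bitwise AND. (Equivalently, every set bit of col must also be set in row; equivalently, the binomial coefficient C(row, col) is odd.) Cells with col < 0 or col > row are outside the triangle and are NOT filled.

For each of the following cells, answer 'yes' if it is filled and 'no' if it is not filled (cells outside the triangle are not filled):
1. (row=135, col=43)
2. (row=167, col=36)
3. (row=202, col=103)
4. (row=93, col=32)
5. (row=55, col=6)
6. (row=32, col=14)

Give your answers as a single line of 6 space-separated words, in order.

Answer: no yes no no yes no

Derivation:
(135,43): row=0b10000111, col=0b101011, row AND col = 0b11 = 3; 3 != 43 -> empty
(167,36): row=0b10100111, col=0b100100, row AND col = 0b100100 = 36; 36 == 36 -> filled
(202,103): row=0b11001010, col=0b1100111, row AND col = 0b1000010 = 66; 66 != 103 -> empty
(93,32): row=0b1011101, col=0b100000, row AND col = 0b0 = 0; 0 != 32 -> empty
(55,6): row=0b110111, col=0b110, row AND col = 0b110 = 6; 6 == 6 -> filled
(32,14): row=0b100000, col=0b1110, row AND col = 0b0 = 0; 0 != 14 -> empty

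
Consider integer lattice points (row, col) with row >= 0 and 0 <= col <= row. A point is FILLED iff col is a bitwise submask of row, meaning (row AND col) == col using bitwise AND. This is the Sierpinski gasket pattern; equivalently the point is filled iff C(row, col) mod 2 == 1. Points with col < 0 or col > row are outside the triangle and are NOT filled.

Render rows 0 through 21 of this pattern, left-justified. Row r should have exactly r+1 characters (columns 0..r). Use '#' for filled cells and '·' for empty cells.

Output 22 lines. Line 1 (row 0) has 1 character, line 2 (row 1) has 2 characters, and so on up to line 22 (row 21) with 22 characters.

r0=0: #
r1=1: ##
r2=10: #·#
r3=11: ####
r4=100: #···#
r5=101: ##··##
r6=110: #·#·#·#
r7=111: ########
r8=1000: #·······#
r9=1001: ##······##
r10=1010: #·#·····#·#
r11=1011: ####····####
r12=1100: #···#···#···#
r13=1101: ##··##··##··##
r14=1110: #·#·#·#·#·#·#·#
r15=1111: ################
r16=10000: #···············#
r17=10001: ##··············##
r18=10010: #·#·············#·#
r19=10011: ####············####
r20=10100: #···#···········#···#
r21=10101: ##··##··········##··##

Answer: #
##
#·#
####
#···#
##··##
#·#·#·#
########
#·······#
##······##
#·#·····#·#
####····####
#···#···#···#
##··##··##··##
#·#·#·#·#·#·#·#
################
#···············#
##··············##
#·#·············#·#
####············####
#···#···········#···#
##··##··········##··##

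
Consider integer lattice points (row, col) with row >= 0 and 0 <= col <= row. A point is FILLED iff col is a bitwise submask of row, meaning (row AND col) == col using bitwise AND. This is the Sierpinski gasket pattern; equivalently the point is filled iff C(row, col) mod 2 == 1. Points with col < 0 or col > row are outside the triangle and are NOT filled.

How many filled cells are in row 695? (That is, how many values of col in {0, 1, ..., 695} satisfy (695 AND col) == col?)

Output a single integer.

695 in binary = 1010110111
popcount(695) = number of 1-bits in 1010110111 = 7
A col c satisfies (695 AND c) == c iff every set bit of c is also set in 695; each of the 7 set bits of 695 can independently be on or off in c.
count = 2^7 = 128

Answer: 128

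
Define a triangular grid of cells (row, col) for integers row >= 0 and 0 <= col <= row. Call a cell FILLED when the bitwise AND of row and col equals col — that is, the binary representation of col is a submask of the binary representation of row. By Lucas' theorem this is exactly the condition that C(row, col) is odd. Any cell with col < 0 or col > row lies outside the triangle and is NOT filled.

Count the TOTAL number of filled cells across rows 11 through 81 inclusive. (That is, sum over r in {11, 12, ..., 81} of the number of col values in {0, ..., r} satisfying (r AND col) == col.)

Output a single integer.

Answer: 866

Derivation:
r11=1011 pc3: +8 =8
r12=1100 pc2: +4 =12
r13=1101 pc3: +8 =20
r14=1110 pc3: +8 =28
r15=1111 pc4: +16 =44
r16=10000 pc1: +2 =46
r17=10001 pc2: +4 =50
r18=10010 pc2: +4 =54
r19=10011 pc3: +8 =62
r20=10100 pc2: +4 =66
r21=10101 pc3: +8 =74
r22=10110 pc3: +8 =82
r23=10111 pc4: +16 =98
r24=11000 pc2: +4 =102
r25=11001 pc3: +8 =110
r26=11010 pc3: +8 =118
r27=11011 pc4: +16 =134
r28=11100 pc3: +8 =142
r29=11101 pc4: +16 =158
r30=11110 pc4: +16 =174
r31=11111 pc5: +32 =206
r32=100000 pc1: +2 =208
r33=100001 pc2: +4 =212
r34=100010 pc2: +4 =216
r35=100011 pc3: +8 =224
r36=100100 pc2: +4 =228
r37=100101 pc3: +8 =236
r38=100110 pc3: +8 =244
r39=100111 pc4: +16 =260
r40=101000 pc2: +4 =264
r41=101001 pc3: +8 =272
r42=101010 pc3: +8 =280
r43=101011 pc4: +16 =296
r44=101100 pc3: +8 =304
r45=101101 pc4: +16 =320
r46=101110 pc4: +16 =336
r47=101111 pc5: +32 =368
r48=110000 pc2: +4 =372
r49=110001 pc3: +8 =380
r50=110010 pc3: +8 =388
r51=110011 pc4: +16 =404
r52=110100 pc3: +8 =412
r53=110101 pc4: +16 =428
r54=110110 pc4: +16 =444
r55=110111 pc5: +32 =476
r56=111000 pc3: +8 =484
r57=111001 pc4: +16 =500
r58=111010 pc4: +16 =516
r59=111011 pc5: +32 =548
r60=111100 pc4: +16 =564
r61=111101 pc5: +32 =596
r62=111110 pc5: +32 =628
r63=111111 pc6: +64 =692
r64=1000000 pc1: +2 =694
r65=1000001 pc2: +4 =698
r66=1000010 pc2: +4 =702
r67=1000011 pc3: +8 =710
r68=1000100 pc2: +4 =714
r69=1000101 pc3: +8 =722
r70=1000110 pc3: +8 =730
r71=1000111 pc4: +16 =746
r72=1001000 pc2: +4 =750
r73=1001001 pc3: +8 =758
r74=1001010 pc3: +8 =766
r75=1001011 pc4: +16 =782
r76=1001100 pc3: +8 =790
r77=1001101 pc4: +16 =806
r78=1001110 pc4: +16 =822
r79=1001111 pc5: +32 =854
r80=1010000 pc2: +4 =858
r81=1010001 pc3: +8 =866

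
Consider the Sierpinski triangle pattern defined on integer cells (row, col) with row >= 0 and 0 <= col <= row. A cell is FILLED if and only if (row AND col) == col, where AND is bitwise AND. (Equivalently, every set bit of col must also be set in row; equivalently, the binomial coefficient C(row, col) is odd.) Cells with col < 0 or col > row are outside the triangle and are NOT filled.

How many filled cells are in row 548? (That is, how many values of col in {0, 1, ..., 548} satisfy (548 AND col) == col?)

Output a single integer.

548 in binary = 1000100100
popcount(548) = number of 1-bits in 1000100100 = 3
A col c satisfies (548 AND c) == c iff every set bit of c is also set in 548; each of the 3 set bits of 548 can independently be on or off in c.
count = 2^3 = 8

Answer: 8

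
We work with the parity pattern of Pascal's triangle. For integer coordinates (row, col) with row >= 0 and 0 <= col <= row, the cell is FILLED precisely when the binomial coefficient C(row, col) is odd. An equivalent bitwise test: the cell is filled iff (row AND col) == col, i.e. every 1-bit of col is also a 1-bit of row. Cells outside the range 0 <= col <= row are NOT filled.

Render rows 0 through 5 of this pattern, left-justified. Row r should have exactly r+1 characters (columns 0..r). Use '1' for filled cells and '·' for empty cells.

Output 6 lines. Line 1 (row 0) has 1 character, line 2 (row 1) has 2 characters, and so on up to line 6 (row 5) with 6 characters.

r0=0: 1
r1=1: 11
r2=10: 1·1
r3=11: 1111
r4=100: 1···1
r5=101: 11··11

Answer: 1
11
1·1
1111
1···1
11··11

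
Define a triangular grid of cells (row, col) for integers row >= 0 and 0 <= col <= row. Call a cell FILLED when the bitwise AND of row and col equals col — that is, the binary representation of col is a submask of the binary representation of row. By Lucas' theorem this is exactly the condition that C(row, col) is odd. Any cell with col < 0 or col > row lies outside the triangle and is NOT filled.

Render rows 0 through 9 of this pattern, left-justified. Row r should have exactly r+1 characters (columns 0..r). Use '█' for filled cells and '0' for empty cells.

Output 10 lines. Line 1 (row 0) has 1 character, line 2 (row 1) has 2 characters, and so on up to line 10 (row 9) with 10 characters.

r0=0: █
r1=1: ██
r2=10: █0█
r3=11: ████
r4=100: █000█
r5=101: ██00██
r6=110: █0█0█0█
r7=111: ████████
r8=1000: █0000000█
r9=1001: ██000000██

Answer: █
██
█0█
████
█000█
██00██
█0█0█0█
████████
█0000000█
██000000██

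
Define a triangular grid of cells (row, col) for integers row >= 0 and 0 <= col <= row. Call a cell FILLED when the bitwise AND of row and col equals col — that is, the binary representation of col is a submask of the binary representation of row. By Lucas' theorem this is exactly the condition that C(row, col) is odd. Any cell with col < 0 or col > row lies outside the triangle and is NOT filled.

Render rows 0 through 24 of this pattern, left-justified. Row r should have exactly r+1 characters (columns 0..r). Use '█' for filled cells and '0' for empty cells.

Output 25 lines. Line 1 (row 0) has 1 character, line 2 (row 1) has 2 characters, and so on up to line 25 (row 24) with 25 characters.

Answer: █
██
█0█
████
█000█
██00██
█0█0█0█
████████
█0000000█
██000000██
█0█00000█0█
████0000████
█000█000█000█
██00██00██00██
█0█0█0█0█0█0█0█
████████████████
█000000000000000█
██00000000000000██
█0█0000000000000█0█
████000000000000████
█000█00000000000█000█
██00██0000000000██00██
█0█0█0█000000000█0█0█0█
████████00000000████████
█0000000█0000000█0000000█

Derivation:
r0=0: █
r1=1: ██
r2=10: █0█
r3=11: ████
r4=100: █000█
r5=101: ██00██
r6=110: █0█0█0█
r7=111: ████████
r8=1000: █0000000█
r9=1001: ██000000██
r10=1010: █0█00000█0█
r11=1011: ████0000████
r12=1100: █000█000█000█
r13=1101: ██00██00██00██
r14=1110: █0█0█0█0█0█0█0█
r15=1111: ████████████████
r16=10000: █000000000000000█
r17=10001: ██00000000000000██
r18=10010: █0█0000000000000█0█
r19=10011: ████000000000000████
r20=10100: █000█00000000000█000█
r21=10101: ██00██0000000000██00██
r22=10110: █0█0█0█000000000█0█0█0█
r23=10111: ████████00000000████████
r24=11000: █0000000█0000000█0000000█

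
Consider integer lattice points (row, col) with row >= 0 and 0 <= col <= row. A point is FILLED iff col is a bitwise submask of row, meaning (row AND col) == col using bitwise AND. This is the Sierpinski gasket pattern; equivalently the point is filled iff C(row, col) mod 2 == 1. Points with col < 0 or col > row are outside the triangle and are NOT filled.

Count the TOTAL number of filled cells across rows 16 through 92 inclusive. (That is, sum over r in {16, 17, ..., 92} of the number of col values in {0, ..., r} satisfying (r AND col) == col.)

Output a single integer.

Answer: 1006

Derivation:
r16=10000 pc1: +2 =2
r17=10001 pc2: +4 =6
r18=10010 pc2: +4 =10
r19=10011 pc3: +8 =18
r20=10100 pc2: +4 =22
r21=10101 pc3: +8 =30
r22=10110 pc3: +8 =38
r23=10111 pc4: +16 =54
r24=11000 pc2: +4 =58
r25=11001 pc3: +8 =66
r26=11010 pc3: +8 =74
r27=11011 pc4: +16 =90
r28=11100 pc3: +8 =98
r29=11101 pc4: +16 =114
r30=11110 pc4: +16 =130
r31=11111 pc5: +32 =162
r32=100000 pc1: +2 =164
r33=100001 pc2: +4 =168
r34=100010 pc2: +4 =172
r35=100011 pc3: +8 =180
r36=100100 pc2: +4 =184
r37=100101 pc3: +8 =192
r38=100110 pc3: +8 =200
r39=100111 pc4: +16 =216
r40=101000 pc2: +4 =220
r41=101001 pc3: +8 =228
r42=101010 pc3: +8 =236
r43=101011 pc4: +16 =252
r44=101100 pc3: +8 =260
r45=101101 pc4: +16 =276
r46=101110 pc4: +16 =292
r47=101111 pc5: +32 =324
r48=110000 pc2: +4 =328
r49=110001 pc3: +8 =336
r50=110010 pc3: +8 =344
r51=110011 pc4: +16 =360
r52=110100 pc3: +8 =368
r53=110101 pc4: +16 =384
r54=110110 pc4: +16 =400
r55=110111 pc5: +32 =432
r56=111000 pc3: +8 =440
r57=111001 pc4: +16 =456
r58=111010 pc4: +16 =472
r59=111011 pc5: +32 =504
r60=111100 pc4: +16 =520
r61=111101 pc5: +32 =552
r62=111110 pc5: +32 =584
r63=111111 pc6: +64 =648
r64=1000000 pc1: +2 =650
r65=1000001 pc2: +4 =654
r66=1000010 pc2: +4 =658
r67=1000011 pc3: +8 =666
r68=1000100 pc2: +4 =670
r69=1000101 pc3: +8 =678
r70=1000110 pc3: +8 =686
r71=1000111 pc4: +16 =702
r72=1001000 pc2: +4 =706
r73=1001001 pc3: +8 =714
r74=1001010 pc3: +8 =722
r75=1001011 pc4: +16 =738
r76=1001100 pc3: +8 =746
r77=1001101 pc4: +16 =762
r78=1001110 pc4: +16 =778
r79=1001111 pc5: +32 =810
r80=1010000 pc2: +4 =814
r81=1010001 pc3: +8 =822
r82=1010010 pc3: +8 =830
r83=1010011 pc4: +16 =846
r84=1010100 pc3: +8 =854
r85=1010101 pc4: +16 =870
r86=1010110 pc4: +16 =886
r87=1010111 pc5: +32 =918
r88=1011000 pc3: +8 =926
r89=1011001 pc4: +16 =942
r90=1011010 pc4: +16 =958
r91=1011011 pc5: +32 =990
r92=1011100 pc4: +16 =1006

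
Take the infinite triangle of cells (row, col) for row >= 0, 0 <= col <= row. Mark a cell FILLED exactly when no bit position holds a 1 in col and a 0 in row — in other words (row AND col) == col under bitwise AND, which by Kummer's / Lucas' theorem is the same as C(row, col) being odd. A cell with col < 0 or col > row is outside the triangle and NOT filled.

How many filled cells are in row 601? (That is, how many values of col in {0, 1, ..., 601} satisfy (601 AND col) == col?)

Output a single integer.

601 in binary = 1001011001
popcount(601) = number of 1-bits in 1001011001 = 5
A col c satisfies (601 AND c) == c iff every set bit of c is also set in 601; each of the 5 set bits of 601 can independently be on or off in c.
count = 2^5 = 32

Answer: 32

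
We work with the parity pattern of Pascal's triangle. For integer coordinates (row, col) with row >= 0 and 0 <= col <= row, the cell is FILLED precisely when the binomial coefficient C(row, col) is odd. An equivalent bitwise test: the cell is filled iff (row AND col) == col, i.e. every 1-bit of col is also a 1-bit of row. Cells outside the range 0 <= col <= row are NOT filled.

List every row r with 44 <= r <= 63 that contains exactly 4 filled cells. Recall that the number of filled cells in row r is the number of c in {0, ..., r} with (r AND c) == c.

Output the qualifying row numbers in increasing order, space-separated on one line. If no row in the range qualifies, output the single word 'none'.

Answer: 48

Derivation:
Row r has 2^popcount(r) filled cells, so we need popcount(r) = log2(4) = 2.
Scan r = 44..63 and keep those with exactly 2 one-bits:
r=44=101100 popcount=3 -> skip
r=45=101101 popcount=4 -> skip
r=46=101110 popcount=4 -> skip
r=47=101111 popcount=5 -> skip
r=48=110000 popcount=2 -> KEEP
r=49=110001 popcount=3 -> skip
r=50=110010 popcount=3 -> skip
r=51=110011 popcount=4 -> skip
r=52=110100 popcount=3 -> skip
r=53=110101 popcount=4 -> skip
r=54=110110 popcount=4 -> skip
r=55=110111 popcount=5 -> skip
r=56=111000 popcount=3 -> skip
r=57=111001 popcount=4 -> skip
r=58=111010 popcount=4 -> skip
r=59=111011 popcount=5 -> skip
r=60=111100 popcount=4 -> skip
r=61=111101 popcount=5 -> skip
r=62=111110 popcount=5 -> skip
r=63=111111 popcount=6 -> skip
Kept rows: 48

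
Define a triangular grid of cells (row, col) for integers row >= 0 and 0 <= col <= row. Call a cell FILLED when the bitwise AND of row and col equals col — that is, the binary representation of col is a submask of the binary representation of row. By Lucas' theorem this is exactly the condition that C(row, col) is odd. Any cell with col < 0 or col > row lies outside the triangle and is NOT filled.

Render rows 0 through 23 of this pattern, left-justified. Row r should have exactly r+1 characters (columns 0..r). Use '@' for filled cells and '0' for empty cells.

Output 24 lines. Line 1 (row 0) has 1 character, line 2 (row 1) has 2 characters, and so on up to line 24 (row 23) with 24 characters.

Answer: @
@@
@0@
@@@@
@000@
@@00@@
@0@0@0@
@@@@@@@@
@0000000@
@@000000@@
@0@00000@0@
@@@@0000@@@@
@000@000@000@
@@00@@00@@00@@
@0@0@0@0@0@0@0@
@@@@@@@@@@@@@@@@
@000000000000000@
@@00000000000000@@
@0@0000000000000@0@
@@@@000000000000@@@@
@000@00000000000@000@
@@00@@0000000000@@00@@
@0@0@0@000000000@0@0@0@
@@@@@@@@00000000@@@@@@@@

Derivation:
r0=0: @
r1=1: @@
r2=10: @0@
r3=11: @@@@
r4=100: @000@
r5=101: @@00@@
r6=110: @0@0@0@
r7=111: @@@@@@@@
r8=1000: @0000000@
r9=1001: @@000000@@
r10=1010: @0@00000@0@
r11=1011: @@@@0000@@@@
r12=1100: @000@000@000@
r13=1101: @@00@@00@@00@@
r14=1110: @0@0@0@0@0@0@0@
r15=1111: @@@@@@@@@@@@@@@@
r16=10000: @000000000000000@
r17=10001: @@00000000000000@@
r18=10010: @0@0000000000000@0@
r19=10011: @@@@000000000000@@@@
r20=10100: @000@00000000000@000@
r21=10101: @@00@@0000000000@@00@@
r22=10110: @0@0@0@000000000@0@0@0@
r23=10111: @@@@@@@@00000000@@@@@@@@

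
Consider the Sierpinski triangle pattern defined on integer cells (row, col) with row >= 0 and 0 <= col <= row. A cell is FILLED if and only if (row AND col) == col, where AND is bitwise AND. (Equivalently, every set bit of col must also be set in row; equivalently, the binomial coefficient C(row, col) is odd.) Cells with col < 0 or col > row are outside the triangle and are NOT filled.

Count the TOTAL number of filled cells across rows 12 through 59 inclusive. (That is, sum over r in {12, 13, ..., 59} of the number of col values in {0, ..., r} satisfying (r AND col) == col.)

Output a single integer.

r12=1100 pc2: +4 =4
r13=1101 pc3: +8 =12
r14=1110 pc3: +8 =20
r15=1111 pc4: +16 =36
r16=10000 pc1: +2 =38
r17=10001 pc2: +4 =42
r18=10010 pc2: +4 =46
r19=10011 pc3: +8 =54
r20=10100 pc2: +4 =58
r21=10101 pc3: +8 =66
r22=10110 pc3: +8 =74
r23=10111 pc4: +16 =90
r24=11000 pc2: +4 =94
r25=11001 pc3: +8 =102
r26=11010 pc3: +8 =110
r27=11011 pc4: +16 =126
r28=11100 pc3: +8 =134
r29=11101 pc4: +16 =150
r30=11110 pc4: +16 =166
r31=11111 pc5: +32 =198
r32=100000 pc1: +2 =200
r33=100001 pc2: +4 =204
r34=100010 pc2: +4 =208
r35=100011 pc3: +8 =216
r36=100100 pc2: +4 =220
r37=100101 pc3: +8 =228
r38=100110 pc3: +8 =236
r39=100111 pc4: +16 =252
r40=101000 pc2: +4 =256
r41=101001 pc3: +8 =264
r42=101010 pc3: +8 =272
r43=101011 pc4: +16 =288
r44=101100 pc3: +8 =296
r45=101101 pc4: +16 =312
r46=101110 pc4: +16 =328
r47=101111 pc5: +32 =360
r48=110000 pc2: +4 =364
r49=110001 pc3: +8 =372
r50=110010 pc3: +8 =380
r51=110011 pc4: +16 =396
r52=110100 pc3: +8 =404
r53=110101 pc4: +16 =420
r54=110110 pc4: +16 =436
r55=110111 pc5: +32 =468
r56=111000 pc3: +8 =476
r57=111001 pc4: +16 =492
r58=111010 pc4: +16 =508
r59=111011 pc5: +32 =540

Answer: 540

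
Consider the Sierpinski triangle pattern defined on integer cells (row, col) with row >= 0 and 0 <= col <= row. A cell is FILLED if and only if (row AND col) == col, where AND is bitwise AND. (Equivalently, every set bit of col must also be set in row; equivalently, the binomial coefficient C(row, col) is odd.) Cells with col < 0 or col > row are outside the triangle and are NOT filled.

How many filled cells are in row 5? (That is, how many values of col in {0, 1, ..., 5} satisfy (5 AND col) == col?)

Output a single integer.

Answer: 4

Derivation:
5 in binary = 101
popcount(5) = number of 1-bits in 101 = 2
A col c satisfies (5 AND c) == c iff every set bit of c is also set in 5; each of the 2 set bits of 5 can independently be on or off in c.
count = 2^2 = 4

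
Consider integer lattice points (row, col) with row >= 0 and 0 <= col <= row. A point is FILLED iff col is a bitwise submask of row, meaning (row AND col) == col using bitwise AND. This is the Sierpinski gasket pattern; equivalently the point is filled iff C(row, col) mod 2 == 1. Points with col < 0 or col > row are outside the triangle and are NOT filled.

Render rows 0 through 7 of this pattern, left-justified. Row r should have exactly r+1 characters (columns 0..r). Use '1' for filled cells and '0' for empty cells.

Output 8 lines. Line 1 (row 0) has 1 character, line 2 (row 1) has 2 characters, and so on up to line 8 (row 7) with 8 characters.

Answer: 1
11
101
1111
10001
110011
1010101
11111111

Derivation:
r0=0: 1
r1=1: 11
r2=10: 101
r3=11: 1111
r4=100: 10001
r5=101: 110011
r6=110: 1010101
r7=111: 11111111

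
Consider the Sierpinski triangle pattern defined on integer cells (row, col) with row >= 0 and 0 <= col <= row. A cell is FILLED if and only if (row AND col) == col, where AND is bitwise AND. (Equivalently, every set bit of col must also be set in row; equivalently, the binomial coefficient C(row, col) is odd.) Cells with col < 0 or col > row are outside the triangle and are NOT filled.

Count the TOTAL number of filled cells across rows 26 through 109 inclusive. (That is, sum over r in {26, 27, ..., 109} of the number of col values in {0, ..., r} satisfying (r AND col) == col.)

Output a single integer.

r26=11010 pc3: +8 =8
r27=11011 pc4: +16 =24
r28=11100 pc3: +8 =32
r29=11101 pc4: +16 =48
r30=11110 pc4: +16 =64
r31=11111 pc5: +32 =96
r32=100000 pc1: +2 =98
r33=100001 pc2: +4 =102
r34=100010 pc2: +4 =106
r35=100011 pc3: +8 =114
r36=100100 pc2: +4 =118
r37=100101 pc3: +8 =126
r38=100110 pc3: +8 =134
r39=100111 pc4: +16 =150
r40=101000 pc2: +4 =154
r41=101001 pc3: +8 =162
r42=101010 pc3: +8 =170
r43=101011 pc4: +16 =186
r44=101100 pc3: +8 =194
r45=101101 pc4: +16 =210
r46=101110 pc4: +16 =226
r47=101111 pc5: +32 =258
r48=110000 pc2: +4 =262
r49=110001 pc3: +8 =270
r50=110010 pc3: +8 =278
r51=110011 pc4: +16 =294
r52=110100 pc3: +8 =302
r53=110101 pc4: +16 =318
r54=110110 pc4: +16 =334
r55=110111 pc5: +32 =366
r56=111000 pc3: +8 =374
r57=111001 pc4: +16 =390
r58=111010 pc4: +16 =406
r59=111011 pc5: +32 =438
r60=111100 pc4: +16 =454
r61=111101 pc5: +32 =486
r62=111110 pc5: +32 =518
r63=111111 pc6: +64 =582
r64=1000000 pc1: +2 =584
r65=1000001 pc2: +4 =588
r66=1000010 pc2: +4 =592
r67=1000011 pc3: +8 =600
r68=1000100 pc2: +4 =604
r69=1000101 pc3: +8 =612
r70=1000110 pc3: +8 =620
r71=1000111 pc4: +16 =636
r72=1001000 pc2: +4 =640
r73=1001001 pc3: +8 =648
r74=1001010 pc3: +8 =656
r75=1001011 pc4: +16 =672
r76=1001100 pc3: +8 =680
r77=1001101 pc4: +16 =696
r78=1001110 pc4: +16 =712
r79=1001111 pc5: +32 =744
r80=1010000 pc2: +4 =748
r81=1010001 pc3: +8 =756
r82=1010010 pc3: +8 =764
r83=1010011 pc4: +16 =780
r84=1010100 pc3: +8 =788
r85=1010101 pc4: +16 =804
r86=1010110 pc4: +16 =820
r87=1010111 pc5: +32 =852
r88=1011000 pc3: +8 =860
r89=1011001 pc4: +16 =876
r90=1011010 pc4: +16 =892
r91=1011011 pc5: +32 =924
r92=1011100 pc4: +16 =940
r93=1011101 pc5: +32 =972
r94=1011110 pc5: +32 =1004
r95=1011111 pc6: +64 =1068
r96=1100000 pc2: +4 =1072
r97=1100001 pc3: +8 =1080
r98=1100010 pc3: +8 =1088
r99=1100011 pc4: +16 =1104
r100=1100100 pc3: +8 =1112
r101=1100101 pc4: +16 =1128
r102=1100110 pc4: +16 =1144
r103=1100111 pc5: +32 =1176
r104=1101000 pc3: +8 =1184
r105=1101001 pc4: +16 =1200
r106=1101010 pc4: +16 =1216
r107=1101011 pc5: +32 =1248
r108=1101100 pc4: +16 =1264
r109=1101101 pc5: +32 =1296

Answer: 1296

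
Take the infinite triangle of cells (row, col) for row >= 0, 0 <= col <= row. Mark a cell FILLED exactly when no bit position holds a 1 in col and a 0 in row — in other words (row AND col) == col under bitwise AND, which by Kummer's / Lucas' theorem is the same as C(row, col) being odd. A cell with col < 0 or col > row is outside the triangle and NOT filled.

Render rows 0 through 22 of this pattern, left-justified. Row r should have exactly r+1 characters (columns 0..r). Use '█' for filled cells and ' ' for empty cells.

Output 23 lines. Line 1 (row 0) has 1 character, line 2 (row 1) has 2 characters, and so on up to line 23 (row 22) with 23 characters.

Answer: █
██
█ █
████
█   █
██  ██
█ █ █ █
████████
█       █
██      ██
█ █     █ █
████    ████
█   █   █   █
██  ██  ██  ██
█ █ █ █ █ █ █ █
████████████████
█               █
██              ██
█ █             █ █
████            ████
█   █           █   █
██  ██          ██  ██
█ █ █ █         █ █ █ █

Derivation:
r0=0: █
r1=1: ██
r2=10: █ █
r3=11: ████
r4=100: █   █
r5=101: ██  ██
r6=110: █ █ █ █
r7=111: ████████
r8=1000: █       █
r9=1001: ██      ██
r10=1010: █ █     █ █
r11=1011: ████    ████
r12=1100: █   █   █   █
r13=1101: ██  ██  ██  ██
r14=1110: █ █ █ █ █ █ █ █
r15=1111: ████████████████
r16=10000: █               █
r17=10001: ██              ██
r18=10010: █ █             █ █
r19=10011: ████            ████
r20=10100: █   █           █   █
r21=10101: ██  ██          ██  ██
r22=10110: █ █ █ █         █ █ █ █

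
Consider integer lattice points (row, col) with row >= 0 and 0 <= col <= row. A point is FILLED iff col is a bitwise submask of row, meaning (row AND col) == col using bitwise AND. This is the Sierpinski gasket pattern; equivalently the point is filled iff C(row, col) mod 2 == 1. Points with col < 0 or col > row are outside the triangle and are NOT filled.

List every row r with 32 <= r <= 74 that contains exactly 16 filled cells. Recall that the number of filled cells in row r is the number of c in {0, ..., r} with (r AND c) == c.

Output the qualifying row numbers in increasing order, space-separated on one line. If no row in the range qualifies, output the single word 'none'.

Answer: 39 43 45 46 51 53 54 57 58 60 71

Derivation:
Row r has 2^popcount(r) filled cells, so we need popcount(r) = log2(16) = 4.
Scan r = 32..74 and keep those with exactly 4 one-bits:
r=32=100000 popcount=1 -> skip
r=33=100001 popcount=2 -> skip
r=34=100010 popcount=2 -> skip
r=35=100011 popcount=3 -> skip
r=36=100100 popcount=2 -> skip
r=37=100101 popcount=3 -> skip
r=38=100110 popcount=3 -> skip
r=39=100111 popcount=4 -> KEEP
r=40=101000 popcount=2 -> skip
r=41=101001 popcount=3 -> skip
r=42=101010 popcount=3 -> skip
r=43=101011 popcount=4 -> KEEP
r=44=101100 popcount=3 -> skip
r=45=101101 popcount=4 -> KEEP
r=46=101110 popcount=4 -> KEEP
r=47=101111 popcount=5 -> skip
r=48=110000 popcount=2 -> skip
r=49=110001 popcount=3 -> skip
r=50=110010 popcount=3 -> skip
r=51=110011 popcount=4 -> KEEP
r=52=110100 popcount=3 -> skip
r=53=110101 popcount=4 -> KEEP
r=54=110110 popcount=4 -> KEEP
r=55=110111 popcount=5 -> skip
r=56=111000 popcount=3 -> skip
r=57=111001 popcount=4 -> KEEP
r=58=111010 popcount=4 -> KEEP
r=59=111011 popcount=5 -> skip
r=60=111100 popcount=4 -> KEEP
r=61=111101 popcount=5 -> skip
r=62=111110 popcount=5 -> skip
r=63=111111 popcount=6 -> skip
r=64=1000000 popcount=1 -> skip
r=65=1000001 popcount=2 -> skip
r=66=1000010 popcount=2 -> skip
r=67=1000011 popcount=3 -> skip
r=68=1000100 popcount=2 -> skip
r=69=1000101 popcount=3 -> skip
r=70=1000110 popcount=3 -> skip
r=71=1000111 popcount=4 -> KEEP
r=72=1001000 popcount=2 -> skip
r=73=1001001 popcount=3 -> skip
r=74=1001010 popcount=3 -> skip
Kept rows: 39 43 45 46 51 53 54 57 58 60 71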